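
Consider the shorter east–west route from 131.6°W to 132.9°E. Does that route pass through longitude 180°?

Yes

Naïve |132.9 − -131.6| = 264.5° > 180°, so the shorter arc goes the other way round — across 180°.
Signed shortest Δλ = ((132.9 − -131.6 + 180) mod 360) − 180 = -95.5°.
Going west by 95.5° from -131.6° passes through 180° before reaching +132.9°.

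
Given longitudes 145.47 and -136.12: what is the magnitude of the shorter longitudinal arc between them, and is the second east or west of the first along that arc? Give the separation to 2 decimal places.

Raw difference: -136.12 − 145.47 = -281.59°.
Normalise into (−180°, 180°]: -281.59° + 360° = 78.41°.
Positive ⇒ the second point lies to the east; separation 78.41°.

78.41° east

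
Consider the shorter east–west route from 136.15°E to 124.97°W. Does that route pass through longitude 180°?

Naïve |-124.97 − 136.15| = 261.12° > 180°, so the shorter arc goes the other way round — across 180°.
Signed shortest Δλ = ((-124.97 − 136.15 + 180) mod 360) − 180 = 98.88°.
Going east by 98.88° from +136.15° passes through 180° before reaching -124.97°.

Yes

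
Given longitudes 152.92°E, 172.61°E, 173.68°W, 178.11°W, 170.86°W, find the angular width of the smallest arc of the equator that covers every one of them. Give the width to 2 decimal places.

36.22°

Sort the longitudes: -178.11°, -173.68°, -170.86°, +152.92°, +172.61°.
Eastward gaps between consecutive values (wrapping around): 4.43°, 2.82°, 323.78°, 19.69°, 9.28°.
Largest gap = 323.78° ⇒ minimal covering band is its complement: 360° − 323.78° = 36.22°.
Band runs from +152.92° eastward to -170.86°, crossing the antimeridian.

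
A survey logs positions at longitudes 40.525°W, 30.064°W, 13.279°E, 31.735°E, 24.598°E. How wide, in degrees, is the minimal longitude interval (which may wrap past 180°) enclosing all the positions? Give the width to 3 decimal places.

72.260°

Sort the longitudes: -40.525°, -30.064°, +13.279°, +24.598°, +31.735°.
Eastward gaps between consecutive values (wrapping around): 10.461°, 43.343°, 11.319°, 7.137°, 287.740°.
Largest gap = 287.740° ⇒ minimal covering band is its complement: 360° − 287.740° = 72.260°.
Band runs from -40.525° eastward to +31.735°.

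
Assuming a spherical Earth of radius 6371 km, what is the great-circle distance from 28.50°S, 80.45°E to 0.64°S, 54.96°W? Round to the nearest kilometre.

14272 km

Δλ = -54.96 − 80.45 = -135.41°.
Δφ = -0.64 − -28.50 = 27.86°.
a = sin²(Δφ/2) + cos φ₁ · cos φ₂ · sin²(Δλ/2) = 0.810240.
c = 2·atan2(√a, √(1−a)) = 2.24015 rad → d = 6371·c ≈ 14272.00 km.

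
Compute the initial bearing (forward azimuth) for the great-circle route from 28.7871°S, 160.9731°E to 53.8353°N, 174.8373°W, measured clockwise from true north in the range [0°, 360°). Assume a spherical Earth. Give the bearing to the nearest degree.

14°

Δλ = -174.8373 − 160.9731 = -335.8104°; wrapped into (−180°, 180°]: 24.1896°.
θ = atan2( sin Δλ · cos φ₂ , cos φ₁ · sin φ₂ − sin φ₁ · cos φ₂ · cos Δλ )
  = atan2(0.24180, 0.96677) = 14.042° → normalised to [0°, 360°): 14.042°.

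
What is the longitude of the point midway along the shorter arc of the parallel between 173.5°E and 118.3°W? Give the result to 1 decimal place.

Signed shortest Δλ from +173.5° to -118.3° is +68.2°.
Midpoint longitude = +173.5° + (+68.2°)/2 = +173.5° + 34.1° = +207.6°.
Normalise into (−180°, 180°]: -152.4°.
(The naïve average (+173.5 + -118.3)/2 = 27.6° is on the wrong side of the globe.)

152.4°W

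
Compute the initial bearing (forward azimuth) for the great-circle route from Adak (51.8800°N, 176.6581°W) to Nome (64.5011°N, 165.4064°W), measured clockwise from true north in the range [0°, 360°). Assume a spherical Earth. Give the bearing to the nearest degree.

Δλ = -165.4064 − -176.6581 = 11.2517°.
θ = atan2( sin Δλ · cos φ₂ , cos φ₁ · sin φ₂ − sin φ₁ · cos φ₂ · cos Δλ )
  = atan2(0.08400, 0.22501) = 20.471° → normalised to [0°, 360°): 20.471°.

20°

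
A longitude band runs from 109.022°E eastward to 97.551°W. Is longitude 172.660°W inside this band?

Band width going east from +109.022° to -97.551°: ((-97.551 − 109.022) mod 360) = 153.427°.
Offset of -172.660° east of the west edge: ((-172.660 − 109.022) mod 360) = 78.318°.
78.318° ≤ 153.427° ⇒ inside.

Yes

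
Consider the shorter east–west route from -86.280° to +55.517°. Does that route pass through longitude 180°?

No

Signed shortest Δλ = ((55.517 − -86.280 + 180) mod 360) − 180 = 141.797°.
Going east by 141.797° from -86.280° reaches +55.517° without touching 180°.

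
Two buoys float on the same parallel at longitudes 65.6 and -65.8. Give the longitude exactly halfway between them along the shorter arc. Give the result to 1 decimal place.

-0.1°

Signed shortest Δλ from +65.6° to -65.8° is -131.4°.
Midpoint longitude = +65.6° + (-131.4°)/2 = +65.6° − 65.7° = -0.1°.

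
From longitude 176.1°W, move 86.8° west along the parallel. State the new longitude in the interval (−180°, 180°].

97.1°E

Start at -176.1°; shift −86.8° → -262.9°.
-262.9° lies outside (−180°, 180°]; add 360° → +97.1°.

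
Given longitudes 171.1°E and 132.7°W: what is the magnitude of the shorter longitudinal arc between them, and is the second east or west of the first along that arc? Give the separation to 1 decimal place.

56.2° east

Raw difference: -132.7 − 171.1 = -303.8°.
Normalise into (−180°, 180°]: -303.8° + 360° = 56.2°.
Positive ⇒ the second point lies to the east; separation 56.2°.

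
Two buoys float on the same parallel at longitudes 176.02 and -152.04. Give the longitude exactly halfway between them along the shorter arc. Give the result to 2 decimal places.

-168.01°

Signed shortest Δλ from +176.02° to -152.04° is +31.94°.
Midpoint longitude = +176.02° + (+31.94°)/2 = +176.02° + 15.97° = +191.99°.
Normalise into (−180°, 180°]: -168.01°.
(The naïve average (+176.02 + -152.04)/2 = 11.99° is on the wrong side of the globe.)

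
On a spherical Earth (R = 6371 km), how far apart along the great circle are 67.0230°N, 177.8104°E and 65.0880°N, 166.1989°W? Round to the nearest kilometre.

Δλ = -166.1989 − 177.8104 = -344.0093°; wrapped into (−180°, 180°]: 15.9907°.
Δφ = 65.0880 − 67.0230 = -1.9350°.
a = sin²(Δφ/2) + cos φ₁ · cos φ₂ · sin²(Δλ/2) = 0.003466.
c = 2·atan2(√a, √(1−a)) = 0.11782 rad → d = 6371·c ≈ 750.62 km.

751 km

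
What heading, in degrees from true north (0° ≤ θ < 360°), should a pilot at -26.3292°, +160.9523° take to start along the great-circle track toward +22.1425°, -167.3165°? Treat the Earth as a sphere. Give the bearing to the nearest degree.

Δλ = -167.3165 − 160.9523 = -328.2688°; wrapped into (−180°, 180°]: 31.7312°.
θ = atan2( sin Δλ · cos φ₂ , cos φ₁ · sin φ₂ − sin φ₁ · cos φ₂ · cos Δλ )
  = atan2(0.48715, 0.68722) = 35.331° → normalised to [0°, 360°): 35.331°.

35°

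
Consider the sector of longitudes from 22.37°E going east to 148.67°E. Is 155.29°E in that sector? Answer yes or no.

Band width going east from +22.37° to +148.67°: ((148.67 − 22.37) mod 360) = 126.30°.
Offset of +155.29° east of the west edge: ((155.29 − 22.37) mod 360) = 132.92°.
132.92° > 126.30° ⇒ outside.

No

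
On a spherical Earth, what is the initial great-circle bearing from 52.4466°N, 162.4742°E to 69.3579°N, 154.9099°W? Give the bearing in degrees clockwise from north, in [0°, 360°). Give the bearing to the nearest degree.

33°

Δλ = -154.9099 − 162.4742 = -317.3841°; wrapped into (−180°, 180°]: 42.6159°.
θ = atan2( sin Δλ · cos φ₂ , cos φ₁ · sin φ₂ − sin φ₁ · cos φ₂ · cos Δλ )
  = atan2(0.23869, 0.36470) = 33.204° → normalised to [0°, 360°): 33.204°.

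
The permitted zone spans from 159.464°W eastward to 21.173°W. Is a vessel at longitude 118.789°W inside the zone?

Yes

Band width going east from -159.464° to -21.173°: ((-21.173 − -159.464) mod 360) = 138.291°.
Offset of -118.789° east of the west edge: ((-118.789 − -159.464) mod 360) = 40.675°.
40.675° ≤ 138.291° ⇒ inside.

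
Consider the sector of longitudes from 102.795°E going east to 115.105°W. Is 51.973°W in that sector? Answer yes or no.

No

Band width going east from +102.795° to -115.105°: ((-115.105 − 102.795) mod 360) = 142.100°.
Offset of -51.973° east of the west edge: ((-51.973 − 102.795) mod 360) = 205.232°.
205.232° > 142.100° ⇒ outside.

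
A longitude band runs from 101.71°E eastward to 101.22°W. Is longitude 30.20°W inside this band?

Band width going east from +101.71° to -101.22°: ((-101.22 − 101.71) mod 360) = 157.07°.
Offset of -30.20° east of the west edge: ((-30.20 − 101.71) mod 360) = 228.09°.
228.09° > 157.07° ⇒ outside.

No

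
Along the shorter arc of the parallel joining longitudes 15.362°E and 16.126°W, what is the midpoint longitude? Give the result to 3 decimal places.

Signed shortest Δλ from +15.362° to -16.126° is -31.488°.
Midpoint longitude = +15.362° + (-31.488°)/2 = +15.362° − 15.744° = -0.382°.

0.382°W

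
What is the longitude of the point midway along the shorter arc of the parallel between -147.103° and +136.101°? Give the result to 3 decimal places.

+174.499°

Signed shortest Δλ from -147.103° to +136.101° is -76.796°.
Midpoint longitude = -147.103° + (-76.796°)/2 = -147.103° − 38.398° = -185.501°.
Normalise into (−180°, 180°]: +174.499°.
(The naïve average (-147.103 + +136.101)/2 = -5.501° is on the wrong side of the globe.)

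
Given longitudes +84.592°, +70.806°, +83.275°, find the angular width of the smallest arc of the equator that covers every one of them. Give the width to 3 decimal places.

Sort the longitudes: +70.806°, +83.275°, +84.592°.
Eastward gaps between consecutive values (wrapping around): 12.469°, 1.317°, 346.214°.
Largest gap = 346.214° ⇒ minimal covering band is its complement: 360° − 346.214° = 13.786°.
Band runs from +70.806° eastward to +84.592°.

13.786°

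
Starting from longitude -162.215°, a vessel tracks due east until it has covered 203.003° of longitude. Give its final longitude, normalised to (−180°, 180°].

Start at -162.215°; shift +203.003° → +40.788°.
+40.788° already lies in (−180°, 180°].

+40.788°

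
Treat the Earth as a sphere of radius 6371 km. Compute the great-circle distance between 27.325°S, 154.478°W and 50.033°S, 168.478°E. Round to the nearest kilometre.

4022 km

Δλ = 168.478 − -154.478 = 322.956°; wrapped into (−180°, 180°]: -37.044°.
Δφ = -50.033 − -27.325 = -22.708°.
a = sin²(Δφ/2) + cos φ₁ · cos φ₂ · sin²(Δλ/2) = 0.096346.
c = 2·atan2(√a, √(1−a)) = 0.63122 rad → d = 6371·c ≈ 4021.51 km.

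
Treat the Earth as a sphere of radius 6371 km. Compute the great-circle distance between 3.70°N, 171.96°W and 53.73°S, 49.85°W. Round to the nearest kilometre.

12394 km

Δλ = -49.85 − -171.96 = 122.11°.
Δφ = -53.73 − 3.70 = -57.43°.
a = sin²(Δφ/2) + cos φ₁ · cos φ₂ · sin²(Δλ/2) = 0.682916.
c = 2·atan2(√a, √(1−a)) = 1.94532 rad → d = 6371·c ≈ 12393.65 km.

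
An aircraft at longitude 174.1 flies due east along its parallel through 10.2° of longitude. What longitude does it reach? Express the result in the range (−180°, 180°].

Start at +174.1°; shift +10.2° → +184.3°.
+184.3° lies outside (−180°, 180°]; subtract 360° → -175.7°.

-175.7°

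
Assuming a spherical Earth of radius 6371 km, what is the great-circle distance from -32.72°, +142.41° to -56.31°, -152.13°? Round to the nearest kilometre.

5553 km

Δλ = -152.13 − 142.41 = -294.54°; wrapped into (−180°, 180°]: 65.46°.
Δφ = -56.31 − -32.72 = -23.59°.
a = sin²(Δφ/2) + cos φ₁ · cos φ₂ · sin²(Δλ/2) = 0.178211.
c = 2·atan2(√a, √(1−a)) = 0.87163 rad → d = 6371·c ≈ 5553.17 km.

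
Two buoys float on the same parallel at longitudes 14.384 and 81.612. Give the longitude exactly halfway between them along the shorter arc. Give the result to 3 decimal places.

Signed shortest Δλ from +14.384° to +81.612° is +67.228°.
Midpoint longitude = +14.384° + (+67.228°)/2 = +14.384° + 33.614° = +47.998°.

+47.998°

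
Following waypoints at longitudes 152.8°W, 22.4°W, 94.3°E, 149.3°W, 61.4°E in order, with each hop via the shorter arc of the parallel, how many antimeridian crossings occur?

Leg 1: -152.8° → -22.4°, shortest Δλ = 130.4° (east) — does not cross 180°.
Leg 2: -22.4° → +94.3°, shortest Δλ = 116.7° (east) — does not cross 180°.
Leg 3: +94.3° → -149.3°, shortest Δλ = 116.4° (east) — crosses 180°.
Leg 4: -149.3° → +61.4°, shortest Δλ = -149.3° (west) — crosses 180°.
Total crossings: 2.

2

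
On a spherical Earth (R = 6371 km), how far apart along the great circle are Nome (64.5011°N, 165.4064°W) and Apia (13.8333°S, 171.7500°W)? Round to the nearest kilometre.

8727 km

Δλ = -171.7500 − -165.4064 = -6.3436°.
Δφ = -13.8333 − 64.5011 = -78.3344°.
a = sin²(Δφ/2) + cos φ₁ · cos φ₂ · sin²(Δλ/2) = 0.400180.
c = 2·atan2(√a, √(1−a)) = 1.36981 rad → d = 6371·c ≈ 8727.03 km.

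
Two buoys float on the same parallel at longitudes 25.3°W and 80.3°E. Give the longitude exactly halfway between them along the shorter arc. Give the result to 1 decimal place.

Signed shortest Δλ from -25.3° to +80.3° is +105.6°.
Midpoint longitude = -25.3° + (+105.6°)/2 = -25.3° + 52.8° = +27.5°.

27.5°E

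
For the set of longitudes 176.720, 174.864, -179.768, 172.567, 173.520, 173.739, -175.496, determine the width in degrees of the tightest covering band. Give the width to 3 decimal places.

Sort the longitudes: -179.768°, -175.496°, +172.567°, +173.520°, +173.739°, +174.864°, +176.720°.
Eastward gaps between consecutive values (wrapping around): 4.272°, 348.063°, 0.953°, 0.219°, 1.125°, 1.856°, 3.512°.
Largest gap = 348.063° ⇒ minimal covering band is its complement: 360° − 348.063° = 11.937°.
Band runs from +172.567° eastward to -175.496°, crossing the antimeridian.

11.937°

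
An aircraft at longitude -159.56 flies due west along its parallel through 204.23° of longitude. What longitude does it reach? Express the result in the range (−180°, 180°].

-3.79°

Start at -159.56°; shift −204.23° → -363.79°.
-363.79° lies outside (−180°, 180°]; add 360° → -3.79°.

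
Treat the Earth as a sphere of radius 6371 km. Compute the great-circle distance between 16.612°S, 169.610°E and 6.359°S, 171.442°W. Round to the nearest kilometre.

2356 km

Δλ = -171.442 − 169.610 = -341.052°; wrapped into (−180°, 180°]: 18.948°.
Δφ = -6.359 − -16.612 = 10.253°.
a = sin²(Δφ/2) + cos φ₁ · cos φ₂ · sin²(Δλ/2) = 0.033787.
c = 2·atan2(√a, √(1−a)) = 0.36973 rad → d = 6371·c ≈ 2355.53 km.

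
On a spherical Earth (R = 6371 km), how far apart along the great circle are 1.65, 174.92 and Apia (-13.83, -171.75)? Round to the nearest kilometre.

Δλ = -171.75 − 174.92 = -346.67°; wrapped into (−180°, 180°]: 13.33°.
Δφ = -13.83 − 1.65 = -15.48°.
a = sin²(Δφ/2) + cos φ₁ · cos φ₂ · sin²(Δλ/2) = 0.031213.
c = 2·atan2(√a, √(1−a)) = 0.35521 rad → d = 6371·c ≈ 2263.04 km.

2263 km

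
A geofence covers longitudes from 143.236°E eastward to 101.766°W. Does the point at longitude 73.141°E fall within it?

Band width going east from +143.236° to -101.766°: ((-101.766 − 143.236) mod 360) = 114.998°.
Offset of +73.141° east of the west edge: ((73.141 − 143.236) mod 360) = 289.905°.
289.905° > 114.998° ⇒ outside.

No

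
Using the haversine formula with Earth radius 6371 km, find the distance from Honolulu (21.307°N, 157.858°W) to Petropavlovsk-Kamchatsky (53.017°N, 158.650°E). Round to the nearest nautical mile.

2751 nmi

Δλ = 158.650 − -157.858 = 316.508°; wrapped into (−180°, 180°]: -43.492°.
Δφ = 53.017 − 21.307 = 31.710°.
a = sin²(Δφ/2) + cos φ₁ · cos φ₂ · sin²(Δλ/2) = 0.151571.
c = 2·atan2(√a, √(1−a)) = 0.79979 rad → d = 6371·c ≈ 5095.46 km ≈ 2751.33 nmi.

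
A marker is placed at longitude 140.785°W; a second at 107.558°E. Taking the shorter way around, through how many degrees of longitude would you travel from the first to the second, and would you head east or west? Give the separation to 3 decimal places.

Raw difference: 107.558 − -140.785 = 248.343°.
Normalise into (−180°, 180°]: 248.343° − 360° = -111.657°.
Negative ⇒ the second point lies to the west; separation 111.657°.

111.657° west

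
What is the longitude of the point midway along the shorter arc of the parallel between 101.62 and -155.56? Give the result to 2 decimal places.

+153.03°

Signed shortest Δλ from +101.62° to -155.56° is +102.82°.
Midpoint longitude = +101.62° + (+102.82°)/2 = +101.62° + 51.41° = +153.03°.
(The naïve average (+101.62 + -155.56)/2 = -26.97° is on the wrong side of the globe.)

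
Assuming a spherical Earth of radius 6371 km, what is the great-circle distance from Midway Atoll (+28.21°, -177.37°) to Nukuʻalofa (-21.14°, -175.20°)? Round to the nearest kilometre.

5492 km

Δλ = -175.20 − -177.37 = 2.17°.
Δφ = -21.14 − 28.21 = -49.35°.
a = sin²(Δφ/2) + cos φ₁ · cos φ₂ · sin²(Δλ/2) = 0.174576.
c = 2·atan2(√a, √(1−a)) = 0.86210 rad → d = 6371·c ≈ 5492.42 km.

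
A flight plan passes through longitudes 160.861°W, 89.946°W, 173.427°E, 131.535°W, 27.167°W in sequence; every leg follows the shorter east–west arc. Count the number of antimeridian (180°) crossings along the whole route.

2

Leg 1: -160.861° → -89.946°, shortest Δλ = 70.915° (east) — does not cross 180°.
Leg 2: -89.946° → +173.427°, shortest Δλ = -96.627° (west) — crosses 180°.
Leg 3: +173.427° → -131.535°, shortest Δλ = 55.038° (east) — crosses 180°.
Leg 4: -131.535° → -27.167°, shortest Δλ = 104.368° (east) — does not cross 180°.
Total crossings: 2.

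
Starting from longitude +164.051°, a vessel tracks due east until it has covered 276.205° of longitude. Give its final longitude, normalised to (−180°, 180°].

Start at +164.051°; shift +276.205° → +440.256°.
+440.256° lies outside (−180°, 180°]; subtract 360° → +80.256°.

+80.256°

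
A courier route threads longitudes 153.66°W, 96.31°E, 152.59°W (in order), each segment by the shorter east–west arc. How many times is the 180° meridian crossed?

Leg 1: -153.66° → +96.31°, shortest Δλ = -110.03° (west) — crosses 180°.
Leg 2: +96.31° → -152.59°, shortest Δλ = 111.1° (east) — crosses 180°.
Total crossings: 2.

2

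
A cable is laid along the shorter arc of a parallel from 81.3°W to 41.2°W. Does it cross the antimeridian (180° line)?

No

Signed shortest Δλ = ((-41.2 − -81.3 + 180) mod 360) − 180 = 40.1°.
Going east by 40.1° from -81.3° reaches -41.2° without touching 180°.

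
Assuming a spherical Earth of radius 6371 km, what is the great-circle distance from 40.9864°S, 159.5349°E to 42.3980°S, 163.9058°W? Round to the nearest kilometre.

Δλ = -163.9058 − 159.5349 = -323.4407°; wrapped into (−180°, 180°]: 36.5593°.
Δφ = -42.3980 − -40.9864 = -1.4116°.
a = sin²(Δφ/2) + cos φ₁ · cos φ₂ · sin²(Δλ/2) = 0.054994.
c = 2·atan2(√a, √(1−a)) = 0.47342 rad → d = 6371·c ≈ 3016.18 km.

3016 km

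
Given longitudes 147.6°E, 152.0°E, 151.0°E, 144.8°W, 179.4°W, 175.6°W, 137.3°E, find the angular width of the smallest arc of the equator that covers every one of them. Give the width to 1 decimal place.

Sort the longitudes: -179.4°, -175.6°, -144.8°, +137.3°, +147.6°, +151.0°, +152.0°.
Eastward gaps between consecutive values (wrapping around): 3.8°, 30.8°, 282.1°, 10.3°, 3.4°, 1.0°, 28.6°.
Largest gap = 282.1° ⇒ minimal covering band is its complement: 360° − 282.1° = 77.9°.
Band runs from +137.3° eastward to -144.8°, crossing the antimeridian.

77.9°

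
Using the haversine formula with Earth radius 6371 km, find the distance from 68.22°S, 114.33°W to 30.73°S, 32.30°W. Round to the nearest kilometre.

Δλ = -32.30 − -114.33 = 82.03°.
Δφ = -30.73 − -68.22 = 37.49°.
a = sin²(Δφ/2) + cos φ₁ · cos φ₂ · sin²(Δλ/2) = 0.240630.
c = 2·atan2(√a, √(1−a)) = 1.02542 rad → d = 6371·c ≈ 6532.96 km.

6533 km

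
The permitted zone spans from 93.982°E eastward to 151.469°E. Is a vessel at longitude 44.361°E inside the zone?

No

Band width going east from +93.982° to +151.469°: ((151.469 − 93.982) mod 360) = 57.487°.
Offset of +44.361° east of the west edge: ((44.361 − 93.982) mod 360) = 310.379°.
310.379° > 57.487° ⇒ outside.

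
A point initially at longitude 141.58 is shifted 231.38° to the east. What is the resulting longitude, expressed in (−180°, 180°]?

+12.96°

Start at +141.58°; shift +231.38° → +372.96°.
+372.96° lies outside (−180°, 180°]; subtract 360° → +12.96°.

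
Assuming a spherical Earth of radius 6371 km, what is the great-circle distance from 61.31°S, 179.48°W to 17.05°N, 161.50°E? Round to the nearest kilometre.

8876 km

Δλ = 161.50 − -179.48 = 340.98°; wrapped into (−180°, 180°]: -19.02°.
Δφ = 17.05 − -61.31 = 78.36°.
a = sin²(Δφ/2) + cos φ₁ · cos φ₂ · sin²(Δλ/2) = 0.411648.
c = 2·atan2(√a, √(1−a)) = 1.39316 rad → d = 6371·c ≈ 8875.82 km.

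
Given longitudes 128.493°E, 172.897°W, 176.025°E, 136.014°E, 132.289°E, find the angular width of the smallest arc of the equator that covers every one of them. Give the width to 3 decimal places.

Sort the longitudes: -172.897°, +128.493°, +132.289°, +136.014°, +176.025°.
Eastward gaps between consecutive values (wrapping around): 301.390°, 3.796°, 3.725°, 40.011°, 11.078°.
Largest gap = 301.390° ⇒ minimal covering band is its complement: 360° − 301.390° = 58.610°.
Band runs from +128.493° eastward to -172.897°, crossing the antimeridian.

58.610°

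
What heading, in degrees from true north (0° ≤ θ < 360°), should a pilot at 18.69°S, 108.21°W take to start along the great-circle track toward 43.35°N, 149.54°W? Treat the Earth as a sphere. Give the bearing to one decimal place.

Δλ = -149.54 − -108.21 = -41.33°.
θ = atan2( sin Δλ · cos φ₂ , cos φ₁ · sin φ₂ − sin φ₁ · cos φ₂ · cos Δλ )
  = atan2(-0.48022, 0.82523) = -30.196° → normalised to [0°, 360°): 329.804°.

329.8°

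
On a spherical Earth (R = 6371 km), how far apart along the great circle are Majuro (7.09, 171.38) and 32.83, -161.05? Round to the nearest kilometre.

4035 km

Δλ = -161.05 − 171.38 = -332.43°; wrapped into (−180°, 180°]: 27.57°.
Δφ = 32.83 − 7.09 = 25.74°.
a = sin²(Δφ/2) + cos φ₁ · cos φ₂ · sin²(Δλ/2) = 0.096957.
c = 2·atan2(√a, √(1−a)) = 0.63329 rad → d = 6371·c ≈ 4034.68 km.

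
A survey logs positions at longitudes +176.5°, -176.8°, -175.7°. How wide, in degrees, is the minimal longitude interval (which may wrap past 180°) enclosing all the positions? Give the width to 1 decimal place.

7.8°

Sort the longitudes: -176.8°, -175.7°, +176.5°.
Eastward gaps between consecutive values (wrapping around): 1.1°, 352.2°, 6.7°.
Largest gap = 352.2° ⇒ minimal covering band is its complement: 360° − 352.2° = 7.8°.
Band runs from +176.5° eastward to -175.7°, crossing the antimeridian.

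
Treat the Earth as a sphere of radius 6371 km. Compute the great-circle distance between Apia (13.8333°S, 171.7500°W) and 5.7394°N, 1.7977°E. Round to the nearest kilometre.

Δλ = 1.7977 − -171.7500 = 173.5477°.
Δφ = 5.7394 − -13.8333 = 19.5727°.
a = sin²(Δφ/2) + cos φ₁ · cos φ₂ · sin²(Δλ/2) = 0.991959.
c = 2·atan2(√a, √(1−a)) = 2.96201 rad → d = 6371·c ≈ 18870.99 km.

18871 km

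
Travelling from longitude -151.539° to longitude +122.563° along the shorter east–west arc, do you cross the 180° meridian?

Naïve |122.563 − -151.539| = 274.102° > 180°, so the shorter arc goes the other way round — across 180°.
Signed shortest Δλ = ((122.563 − -151.539 + 180) mod 360) − 180 = -85.898°.
Going west by 85.898° from -151.539° passes through 180° before reaching +122.563°.

Yes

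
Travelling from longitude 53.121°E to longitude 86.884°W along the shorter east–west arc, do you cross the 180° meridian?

Signed shortest Δλ = ((-86.884 − 53.121 + 180) mod 360) − 180 = -140.005°.
Going west by 140.005° from +53.121° reaches -86.884° without touching 180°.

No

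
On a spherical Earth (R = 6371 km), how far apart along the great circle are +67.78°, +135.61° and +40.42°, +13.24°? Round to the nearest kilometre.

Δλ = 13.24 − 135.61 = -122.37°.
Δφ = 40.42 − 67.78 = -27.36°.
a = sin²(Δφ/2) + cos φ₁ · cos φ₂ · sin²(Δλ/2) = 0.276951.
c = 2·atan2(√a, √(1−a)) = 1.10840 rad → d = 6371·c ≈ 7061.59 km.

7062 km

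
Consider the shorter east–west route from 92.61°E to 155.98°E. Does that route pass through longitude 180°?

Signed shortest Δλ = ((155.98 − 92.61 + 180) mod 360) − 180 = 63.37°.
Going east by 63.37° from +92.61° reaches +155.98° without touching 180°.

No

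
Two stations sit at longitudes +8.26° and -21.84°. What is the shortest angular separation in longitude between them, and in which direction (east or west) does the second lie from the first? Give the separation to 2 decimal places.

30.10° west

Raw difference: -21.84 − 8.26 = -30.1°.
Normalise into (−180°, 180°]: -30.1° stays -30.1°.
Negative ⇒ the second point lies to the west; separation 30.10°.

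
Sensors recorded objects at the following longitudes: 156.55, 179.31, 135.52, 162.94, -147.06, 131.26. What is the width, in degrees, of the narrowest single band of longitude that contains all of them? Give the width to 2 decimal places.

Sort the longitudes: -147.06°, +131.26°, +135.52°, +156.55°, +162.94°, +179.31°.
Eastward gaps between consecutive values (wrapping around): 278.32°, 4.26°, 21.03°, 6.39°, 16.37°, 33.63°.
Largest gap = 278.32° ⇒ minimal covering band is its complement: 360° − 278.32° = 81.68°.
Band runs from +131.26° eastward to -147.06°, crossing the antimeridian.

81.68°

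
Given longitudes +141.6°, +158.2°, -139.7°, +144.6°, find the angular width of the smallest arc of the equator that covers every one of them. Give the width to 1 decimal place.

Sort the longitudes: -139.7°, +141.6°, +144.6°, +158.2°.
Eastward gaps between consecutive values (wrapping around): 281.3°, 3.0°, 13.6°, 62.1°.
Largest gap = 281.3° ⇒ minimal covering band is its complement: 360° − 281.3° = 78.7°.
Band runs from +141.6° eastward to -139.7°, crossing the antimeridian.

78.7°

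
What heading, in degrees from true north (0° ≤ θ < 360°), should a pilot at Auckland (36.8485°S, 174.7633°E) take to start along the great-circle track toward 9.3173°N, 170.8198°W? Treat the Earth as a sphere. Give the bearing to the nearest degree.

19°

Δλ = -170.8198 − 174.7633 = -345.5831°; wrapped into (−180°, 180°]: 14.4169°.
θ = atan2( sin Δλ · cos φ₂ , cos φ₁ · sin φ₂ − sin φ₁ · cos φ₂ · cos Δλ )
  = atan2(0.24569, 0.70271) = 19.271° → normalised to [0°, 360°): 19.271°.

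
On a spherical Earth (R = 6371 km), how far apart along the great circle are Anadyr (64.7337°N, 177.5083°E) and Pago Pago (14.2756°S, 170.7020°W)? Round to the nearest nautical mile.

4774 nmi

Δλ = -170.7020 − 177.5083 = -348.2103°; wrapped into (−180°, 180°]: 11.7897°.
Δφ = -14.2756 − 64.7337 = -79.0093°.
a = sin²(Δφ/2) + cos φ₁ · cos φ₂ · sin²(Δλ/2) = 0.409038.
c = 2·atan2(√a, √(1−a)) = 1.38785 rad → d = 6371·c ≈ 8842.02 km ≈ 4774.31 nmi.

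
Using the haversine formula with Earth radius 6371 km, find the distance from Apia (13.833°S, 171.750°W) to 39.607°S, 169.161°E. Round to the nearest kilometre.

3420 km

Δλ = 169.161 − -171.750 = 340.911°; wrapped into (−180°, 180°]: -19.089°.
Δφ = -39.607 − -13.833 = -25.774°.
a = sin²(Δφ/2) + cos φ₁ · cos φ₂ · sin²(Δλ/2) = 0.070310.
c = 2·atan2(√a, √(1−a)) = 0.53674 rad → d = 6371·c ≈ 3419.57 km.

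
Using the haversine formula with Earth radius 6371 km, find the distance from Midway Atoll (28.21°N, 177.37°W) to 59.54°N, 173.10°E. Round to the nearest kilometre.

3559 km

Δλ = 173.10 − -177.37 = 350.47°; wrapped into (−180°, 180°]: -9.53°.
Δφ = 59.54 − 28.21 = 31.33°.
a = sin²(Δφ/2) + cos φ₁ · cos φ₂ · sin²(Δλ/2) = 0.075989.
c = 2·atan2(√a, √(1−a)) = 0.55856 rad → d = 6371·c ≈ 3558.56 km.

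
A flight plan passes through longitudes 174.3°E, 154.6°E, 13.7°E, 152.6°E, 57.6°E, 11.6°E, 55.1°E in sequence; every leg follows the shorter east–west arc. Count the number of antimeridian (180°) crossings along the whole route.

0

Leg 1: +174.3° → +154.6°, shortest Δλ = -19.7° (west) — does not cross 180°.
Leg 2: +154.6° → +13.7°, shortest Δλ = -140.9° (west) — does not cross 180°.
Leg 3: +13.7° → +152.6°, shortest Δλ = 138.9° (east) — does not cross 180°.
Leg 4: +152.6° → +57.6°, shortest Δλ = -95.0° (west) — does not cross 180°.
Leg 5: +57.6° → +11.6°, shortest Δλ = -46.0° (west) — does not cross 180°.
Leg 6: +11.6° → +55.1°, shortest Δλ = 43.5° (east) — does not cross 180°.
Total crossings: 0.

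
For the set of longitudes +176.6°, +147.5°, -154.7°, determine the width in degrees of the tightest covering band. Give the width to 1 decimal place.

Sort the longitudes: -154.7°, +147.5°, +176.6°.
Eastward gaps between consecutive values (wrapping around): 302.2°, 29.1°, 28.7°.
Largest gap = 302.2° ⇒ minimal covering band is its complement: 360° − 302.2° = 57.8°.
Band runs from +147.5° eastward to -154.7°, crossing the antimeridian.

57.8°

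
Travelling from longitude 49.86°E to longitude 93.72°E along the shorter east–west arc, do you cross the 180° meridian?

Signed shortest Δλ = ((93.72 − 49.86 + 180) mod 360) − 180 = 43.86°.
Going east by 43.86° from +49.86° reaches +93.72° without touching 180°.

No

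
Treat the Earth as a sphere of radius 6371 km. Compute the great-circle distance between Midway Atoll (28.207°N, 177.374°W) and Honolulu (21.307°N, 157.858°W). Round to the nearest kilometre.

2111 km

Δλ = -157.858 − -177.374 = 19.516°.
Δφ = 21.307 − 28.207 = -6.900°.
a = sin²(Δφ/2) + cos φ₁ · cos φ₂ · sin²(Δλ/2) = 0.027206.
c = 2·atan2(√a, √(1−a)) = 0.33140 rad → d = 6371·c ≈ 2111.33 km.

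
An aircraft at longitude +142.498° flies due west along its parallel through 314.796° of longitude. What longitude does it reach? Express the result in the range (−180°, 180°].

-172.298°

Start at +142.498°; shift −314.796° → -172.298°.
-172.298° already lies in (−180°, 180°].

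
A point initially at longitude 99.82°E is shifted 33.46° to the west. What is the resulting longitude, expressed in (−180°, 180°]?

Start at +99.82°; shift −33.46° → +66.36°.
+66.36° already lies in (−180°, 180°].

66.36°E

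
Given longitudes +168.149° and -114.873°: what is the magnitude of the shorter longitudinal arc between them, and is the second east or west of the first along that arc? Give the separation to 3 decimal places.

Raw difference: -114.873 − 168.149 = -283.022°.
Normalise into (−180°, 180°]: -283.022° + 360° = 76.978°.
Positive ⇒ the second point lies to the east; separation 76.978°.

76.978° east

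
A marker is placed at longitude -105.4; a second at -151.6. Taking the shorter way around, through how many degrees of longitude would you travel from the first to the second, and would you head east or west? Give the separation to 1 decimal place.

46.2° west

Raw difference: -151.6 − -105.4 = -46.2°.
Normalise into (−180°, 180°]: -46.2° stays -46.2°.
Negative ⇒ the second point lies to the west; separation 46.2°.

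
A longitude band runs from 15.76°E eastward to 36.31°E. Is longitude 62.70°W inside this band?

Band width going east from +15.76° to +36.31°: ((36.31 − 15.76) mod 360) = 20.55°.
Offset of -62.70° east of the west edge: ((-62.70 − 15.76) mod 360) = 281.54°.
281.54° > 20.55° ⇒ outside.

No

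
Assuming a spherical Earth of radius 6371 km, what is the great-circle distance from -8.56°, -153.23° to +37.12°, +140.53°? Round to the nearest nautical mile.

4613 nmi

Δλ = 140.53 − -153.23 = 293.76°; wrapped into (−180°, 180°]: -66.24°.
Δφ = 37.12 − -8.56 = 45.68°.
a = sin²(Δφ/2) + cos φ₁ · cos φ₂ · sin²(Δλ/2) = 0.386069.
c = 2·atan2(√a, √(1−a)) = 1.34091 rad → d = 6371·c ≈ 8542.97 km ≈ 4612.83 nmi.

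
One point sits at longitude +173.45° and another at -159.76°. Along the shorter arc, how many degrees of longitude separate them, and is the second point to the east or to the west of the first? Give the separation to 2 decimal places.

26.79° east

Raw difference: -159.76 − 173.45 = -333.21°.
Normalise into (−180°, 180°]: -333.21° + 360° = 26.79°.
Positive ⇒ the second point lies to the east; separation 26.79°.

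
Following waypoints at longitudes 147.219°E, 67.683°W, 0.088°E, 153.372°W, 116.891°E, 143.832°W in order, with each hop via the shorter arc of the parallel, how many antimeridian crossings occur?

Leg 1: +147.219° → -67.683°, shortest Δλ = 145.098° (east) — crosses 180°.
Leg 2: -67.683° → +0.088°, shortest Δλ = 67.771° (east) — does not cross 180°.
Leg 3: +0.088° → -153.372°, shortest Δλ = -153.46° (west) — does not cross 180°.
Leg 4: -153.372° → +116.891°, shortest Δλ = -89.737° (west) — crosses 180°.
Leg 5: +116.891° → -143.832°, shortest Δλ = 99.277° (east) — crosses 180°.
Total crossings: 3.

3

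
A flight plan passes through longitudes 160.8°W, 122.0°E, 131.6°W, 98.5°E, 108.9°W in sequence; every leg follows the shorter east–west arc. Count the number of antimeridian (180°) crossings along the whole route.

Leg 1: -160.8° → +122.0°, shortest Δλ = -77.2° (west) — crosses 180°.
Leg 2: +122.0° → -131.6°, shortest Δλ = 106.4° (east) — crosses 180°.
Leg 3: -131.6° → +98.5°, shortest Δλ = -129.9° (west) — crosses 180°.
Leg 4: +98.5° → -108.9°, shortest Δλ = 152.6° (east) — crosses 180°.
Total crossings: 4.

4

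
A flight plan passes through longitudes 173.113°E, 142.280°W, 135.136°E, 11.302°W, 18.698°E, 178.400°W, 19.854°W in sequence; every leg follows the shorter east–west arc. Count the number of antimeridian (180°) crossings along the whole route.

3

Leg 1: +173.113° → -142.280°, shortest Δλ = 44.607° (east) — crosses 180°.
Leg 2: -142.280° → +135.136°, shortest Δλ = -82.584° (west) — crosses 180°.
Leg 3: +135.136° → -11.302°, shortest Δλ = -146.438° (west) — does not cross 180°.
Leg 4: -11.302° → +18.698°, shortest Δλ = 30.0° (east) — does not cross 180°.
Leg 5: +18.698° → -178.400°, shortest Δλ = 162.902° (east) — crosses 180°.
Leg 6: -178.400° → -19.854°, shortest Δλ = 158.546° (east) — does not cross 180°.
Total crossings: 3.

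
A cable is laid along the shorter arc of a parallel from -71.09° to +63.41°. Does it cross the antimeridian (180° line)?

Signed shortest Δλ = ((63.41 − -71.09 + 180) mod 360) − 180 = 134.5°.
Going east by 134.5° from -71.09° reaches +63.41° without touching 180°.

No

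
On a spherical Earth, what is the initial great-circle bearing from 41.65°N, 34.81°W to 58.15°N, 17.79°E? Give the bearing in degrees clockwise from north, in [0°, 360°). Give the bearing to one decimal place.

44.8°

Δλ = 17.79 − -34.81 = 52.60°.
θ = atan2( sin Δλ · cos φ₂ , cos φ₁ · sin φ₂ − sin φ₁ · cos φ₂ · cos Δλ )
  = atan2(0.41921, 0.42171) = 44.830° → normalised to [0°, 360°): 44.830°.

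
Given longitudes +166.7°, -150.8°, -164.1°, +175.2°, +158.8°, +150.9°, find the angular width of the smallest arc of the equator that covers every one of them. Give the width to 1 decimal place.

58.3°

Sort the longitudes: -164.1°, -150.8°, +150.9°, +158.8°, +166.7°, +175.2°.
Eastward gaps between consecutive values (wrapping around): 13.3°, 301.7°, 7.9°, 7.9°, 8.5°, 20.7°.
Largest gap = 301.7° ⇒ minimal covering band is its complement: 360° − 301.7° = 58.3°.
Band runs from +150.9° eastward to -150.8°, crossing the antimeridian.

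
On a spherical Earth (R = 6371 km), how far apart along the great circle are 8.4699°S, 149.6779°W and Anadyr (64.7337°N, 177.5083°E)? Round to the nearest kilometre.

Δλ = 177.5083 − -149.6779 = 327.1862°; wrapped into (−180°, 180°]: -32.8138°.
Δφ = 64.7337 − -8.4699 = 73.2036°.
a = sin²(Δφ/2) + cos φ₁ · cos φ₂ · sin²(Δλ/2) = 0.389196.
c = 2·atan2(√a, √(1−a)) = 1.34733 rad → d = 6371·c ≈ 8583.86 km.

8584 km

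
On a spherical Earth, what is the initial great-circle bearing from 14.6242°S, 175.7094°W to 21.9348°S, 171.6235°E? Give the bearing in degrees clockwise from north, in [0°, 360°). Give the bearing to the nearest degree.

237°

Δλ = 171.6235 − -175.7094 = 347.3329°; wrapped into (−180°, 180°]: -12.6671°.
θ = atan2( sin Δλ · cos φ₂ , cos φ₁ · sin φ₂ − sin φ₁ · cos φ₂ · cos Δλ )
  = atan2(-0.20341, -0.13295) = -123.168° → normalised to [0°, 360°): 236.832°.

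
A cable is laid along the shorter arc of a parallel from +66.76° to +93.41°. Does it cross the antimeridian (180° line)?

Signed shortest Δλ = ((93.41 − 66.76 + 180) mod 360) − 180 = 26.65°.
Going east by 26.65° from +66.76° reaches +93.41° without touching 180°.

No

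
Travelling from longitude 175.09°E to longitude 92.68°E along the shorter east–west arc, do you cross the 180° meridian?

Signed shortest Δλ = ((92.68 − 175.09 + 180) mod 360) − 180 = -82.41°.
Going west by 82.41° from +175.09° reaches +92.68° without touching 180°.

No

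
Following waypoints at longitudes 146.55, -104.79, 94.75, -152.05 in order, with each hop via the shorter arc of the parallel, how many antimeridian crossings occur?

3

Leg 1: +146.55° → -104.79°, shortest Δλ = 108.66° (east) — crosses 180°.
Leg 2: -104.79° → +94.75°, shortest Δλ = -160.46° (west) — crosses 180°.
Leg 3: +94.75° → -152.05°, shortest Δλ = 113.2° (east) — crosses 180°.
Total crossings: 3.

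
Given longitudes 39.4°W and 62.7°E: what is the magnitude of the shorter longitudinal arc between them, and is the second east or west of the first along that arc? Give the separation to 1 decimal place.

Raw difference: 62.7 − -39.4 = 102.1°.
Normalise into (−180°, 180°]: 102.1° stays 102.1°.
Positive ⇒ the second point lies to the east; separation 102.1°.

102.1° east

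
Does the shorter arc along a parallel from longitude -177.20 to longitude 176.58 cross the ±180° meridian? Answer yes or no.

Yes

Naïve |176.58 − -177.20| = 353.78° > 180°, so the shorter arc goes the other way round — across 180°.
Signed shortest Δλ = ((176.58 − -177.20 + 180) mod 360) − 180 = -6.22°.
Going west by 6.22° from -177.20° passes through 180° before reaching +176.58°.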